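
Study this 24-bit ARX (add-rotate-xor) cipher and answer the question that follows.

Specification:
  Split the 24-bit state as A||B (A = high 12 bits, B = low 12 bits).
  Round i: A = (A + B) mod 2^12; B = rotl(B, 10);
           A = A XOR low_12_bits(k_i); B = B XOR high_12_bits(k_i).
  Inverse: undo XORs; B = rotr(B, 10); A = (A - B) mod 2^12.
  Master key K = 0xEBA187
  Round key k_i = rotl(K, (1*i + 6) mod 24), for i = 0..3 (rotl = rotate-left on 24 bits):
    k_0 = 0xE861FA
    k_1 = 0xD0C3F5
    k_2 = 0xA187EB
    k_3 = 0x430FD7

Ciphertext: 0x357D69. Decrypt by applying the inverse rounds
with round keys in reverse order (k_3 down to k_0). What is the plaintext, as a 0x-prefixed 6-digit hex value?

0x77256B

s_0 = ciphertext = 0x357D69
s_1 = InvRound(s_0, k_3) = 0x71A566
s_2 = InvRound(s_1, k_2) = 0x2F6DFB
s_3 = InvRound(s_2, k_1) = 0xD273DC
s_4 = InvRound(s_3, k_0) = 0x77256B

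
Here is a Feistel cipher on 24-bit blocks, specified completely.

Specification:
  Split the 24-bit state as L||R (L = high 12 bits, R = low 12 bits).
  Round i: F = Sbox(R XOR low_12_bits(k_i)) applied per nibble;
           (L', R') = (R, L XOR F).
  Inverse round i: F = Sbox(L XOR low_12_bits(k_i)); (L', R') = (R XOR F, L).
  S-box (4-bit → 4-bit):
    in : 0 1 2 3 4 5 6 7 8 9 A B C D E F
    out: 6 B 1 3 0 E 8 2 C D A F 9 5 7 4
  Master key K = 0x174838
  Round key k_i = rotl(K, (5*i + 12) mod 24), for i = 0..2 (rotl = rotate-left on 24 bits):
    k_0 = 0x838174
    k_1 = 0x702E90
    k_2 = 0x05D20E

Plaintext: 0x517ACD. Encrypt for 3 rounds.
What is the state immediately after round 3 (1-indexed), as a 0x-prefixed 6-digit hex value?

s_0 = plaintext = 0x517ACD
s_1 = Round(s_0, k_0) = 0xACDAEA
s_2 = Round(s_1, k_1) = 0xAEAAE7
s_3 = Round(s_2, k_2) = 0xAE7697

0xAE7697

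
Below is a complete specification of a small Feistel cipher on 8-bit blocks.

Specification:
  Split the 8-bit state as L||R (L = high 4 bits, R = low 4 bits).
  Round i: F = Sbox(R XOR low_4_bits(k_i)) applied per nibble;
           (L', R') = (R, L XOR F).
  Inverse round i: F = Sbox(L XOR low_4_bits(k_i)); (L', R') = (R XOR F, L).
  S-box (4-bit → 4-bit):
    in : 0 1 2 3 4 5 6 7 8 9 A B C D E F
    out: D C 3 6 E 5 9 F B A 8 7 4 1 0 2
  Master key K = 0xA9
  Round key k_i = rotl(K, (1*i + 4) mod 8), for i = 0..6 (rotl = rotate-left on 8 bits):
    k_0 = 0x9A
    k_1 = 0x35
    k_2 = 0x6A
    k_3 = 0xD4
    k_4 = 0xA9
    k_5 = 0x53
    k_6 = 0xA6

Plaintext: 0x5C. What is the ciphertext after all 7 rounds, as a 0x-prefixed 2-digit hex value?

s_0 = plaintext = 0x5C
s_1 = Round(s_0, k_0) = 0xCC
s_2 = Round(s_1, k_1) = 0xC6
s_3 = Round(s_2, k_2) = 0x68
s_4 = Round(s_3, k_3) = 0x82
s_5 = Round(s_4, k_4) = 0x2F
s_6 = Round(s_5, k_5) = 0xF6
s_7 = Round(s_6, k_6) = 0x62

0x62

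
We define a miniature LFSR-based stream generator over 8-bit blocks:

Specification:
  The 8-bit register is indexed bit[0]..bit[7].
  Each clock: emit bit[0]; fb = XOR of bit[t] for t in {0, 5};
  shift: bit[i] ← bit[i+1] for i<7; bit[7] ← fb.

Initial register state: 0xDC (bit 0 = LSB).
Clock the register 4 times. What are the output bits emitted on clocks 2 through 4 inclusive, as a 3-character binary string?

reg_0 = 0xDC
clock 1: out=0, reg = 0x6E
clock 2: out=0, reg = 0xB7
clock 3: out=1, reg = 0x5B
clock 4: out=1, reg = 0xAD

011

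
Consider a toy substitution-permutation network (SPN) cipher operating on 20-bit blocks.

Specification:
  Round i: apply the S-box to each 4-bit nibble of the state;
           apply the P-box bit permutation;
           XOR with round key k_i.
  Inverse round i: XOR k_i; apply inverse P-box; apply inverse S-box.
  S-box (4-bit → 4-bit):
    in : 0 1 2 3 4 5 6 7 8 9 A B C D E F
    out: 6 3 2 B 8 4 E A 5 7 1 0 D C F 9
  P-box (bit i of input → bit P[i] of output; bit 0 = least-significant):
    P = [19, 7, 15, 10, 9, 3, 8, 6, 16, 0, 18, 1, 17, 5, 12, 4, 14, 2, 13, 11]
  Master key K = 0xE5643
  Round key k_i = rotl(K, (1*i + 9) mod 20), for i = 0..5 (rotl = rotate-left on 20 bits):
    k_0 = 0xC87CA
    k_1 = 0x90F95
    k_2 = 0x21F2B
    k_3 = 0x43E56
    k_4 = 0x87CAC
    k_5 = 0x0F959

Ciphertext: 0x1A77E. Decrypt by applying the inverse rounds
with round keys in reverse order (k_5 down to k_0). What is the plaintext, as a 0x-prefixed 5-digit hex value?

0x27D54

s_0 = ciphertext = 0x1A77E
s_1 = InvRound(s_0, k_5) = 0x303A4
s_2 = InvRound(s_1, k_4) = 0xC8A9F
s_3 = InvRound(s_2, k_3) = 0x5527E
s_4 = InvRound(s_3, k_2) = 0x3F9D4
s_5 = InvRound(s_4, k_1) = 0x882FC
s_6 = InvRound(s_5, k_0) = 0x27D54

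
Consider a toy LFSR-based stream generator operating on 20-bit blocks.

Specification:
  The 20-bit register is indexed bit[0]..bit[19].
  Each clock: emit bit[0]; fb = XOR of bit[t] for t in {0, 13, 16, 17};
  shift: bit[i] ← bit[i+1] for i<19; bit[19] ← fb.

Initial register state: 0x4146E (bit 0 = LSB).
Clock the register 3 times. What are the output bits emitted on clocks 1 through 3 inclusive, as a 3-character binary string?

reg_0 = 0x4146E
clock 1: out=0, reg = 0x20A37
clock 2: out=1, reg = 0x1051B
clock 3: out=1, reg = 0x0828D

011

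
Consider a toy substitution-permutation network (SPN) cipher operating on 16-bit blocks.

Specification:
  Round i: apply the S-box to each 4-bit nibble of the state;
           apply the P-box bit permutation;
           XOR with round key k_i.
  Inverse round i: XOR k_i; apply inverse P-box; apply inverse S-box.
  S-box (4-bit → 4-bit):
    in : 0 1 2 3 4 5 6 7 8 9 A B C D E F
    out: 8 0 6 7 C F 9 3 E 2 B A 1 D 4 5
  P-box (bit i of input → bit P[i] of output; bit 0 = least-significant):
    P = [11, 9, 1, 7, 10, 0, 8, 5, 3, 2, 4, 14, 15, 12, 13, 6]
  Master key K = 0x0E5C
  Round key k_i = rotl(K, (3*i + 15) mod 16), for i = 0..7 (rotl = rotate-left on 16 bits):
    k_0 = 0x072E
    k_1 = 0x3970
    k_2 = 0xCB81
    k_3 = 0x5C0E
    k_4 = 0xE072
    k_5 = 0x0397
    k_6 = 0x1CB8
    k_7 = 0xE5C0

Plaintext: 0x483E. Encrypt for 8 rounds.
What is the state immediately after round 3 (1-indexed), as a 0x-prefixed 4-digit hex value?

s_0 = plaintext = 0x483E
s_1 = Round(s_0, k_0) = 0x6279
s_2 = Round(s_1, k_1) = 0xBF25
s_3 = Round(s_2, k_2) = 0xD05A
s_4 = Round(s_3, k_3) = 0xB3EF
s_5 = Round(s_4, k_4) = 0xF92C
s_6 = Round(s_5, k_5) = 0xAA92
s_7 = Round(s_6, k_6) = 0xCEF7
s_8 = Round(s_7, k_7) = 0x6AD0

0xD05A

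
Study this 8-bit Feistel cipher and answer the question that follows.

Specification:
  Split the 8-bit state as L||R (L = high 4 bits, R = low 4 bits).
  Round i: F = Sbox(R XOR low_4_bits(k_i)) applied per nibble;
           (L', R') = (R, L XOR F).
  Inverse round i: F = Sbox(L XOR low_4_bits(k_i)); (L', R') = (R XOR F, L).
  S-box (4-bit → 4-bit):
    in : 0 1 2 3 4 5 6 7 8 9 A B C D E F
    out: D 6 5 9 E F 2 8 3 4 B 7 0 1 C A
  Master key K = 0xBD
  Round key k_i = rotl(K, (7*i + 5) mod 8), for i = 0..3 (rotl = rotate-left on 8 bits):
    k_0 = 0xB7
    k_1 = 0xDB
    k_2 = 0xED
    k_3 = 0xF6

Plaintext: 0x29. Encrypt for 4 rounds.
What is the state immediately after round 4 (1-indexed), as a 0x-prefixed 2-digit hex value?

s_0 = plaintext = 0x29
s_1 = Round(s_0, k_0) = 0x9E
s_2 = Round(s_1, k_1) = 0xE6
s_3 = Round(s_2, k_2) = 0x69
s_4 = Round(s_3, k_3) = 0x9C

0x9C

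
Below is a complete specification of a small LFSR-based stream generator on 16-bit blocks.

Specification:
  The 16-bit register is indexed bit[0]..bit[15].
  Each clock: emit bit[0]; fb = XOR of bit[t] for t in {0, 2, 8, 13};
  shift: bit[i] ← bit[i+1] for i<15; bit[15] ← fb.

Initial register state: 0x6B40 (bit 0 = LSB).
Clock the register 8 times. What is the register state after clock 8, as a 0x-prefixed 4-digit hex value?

reg_0 = 0x6B40
clock 1: out=0, reg = 0x35A0
clock 2: out=0, reg = 0x1AD0
clock 3: out=0, reg = 0x0D68
clock 4: out=0, reg = 0x86B4
clock 5: out=0, reg = 0xC35A
clock 6: out=0, reg = 0xE1AD
clock 7: out=1, reg = 0x70D6
clock 8: out=0, reg = 0x386B

0x386B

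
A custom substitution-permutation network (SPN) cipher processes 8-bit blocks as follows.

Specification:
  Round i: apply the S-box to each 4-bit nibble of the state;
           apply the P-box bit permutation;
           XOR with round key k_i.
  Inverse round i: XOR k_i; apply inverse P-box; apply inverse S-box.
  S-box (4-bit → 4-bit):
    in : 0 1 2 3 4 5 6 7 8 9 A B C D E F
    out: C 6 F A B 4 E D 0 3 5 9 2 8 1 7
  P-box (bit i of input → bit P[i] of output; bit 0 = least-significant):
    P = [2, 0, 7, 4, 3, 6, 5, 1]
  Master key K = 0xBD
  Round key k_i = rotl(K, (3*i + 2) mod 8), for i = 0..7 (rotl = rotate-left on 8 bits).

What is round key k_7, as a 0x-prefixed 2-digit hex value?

K = 0xBD
k_0 = rotl(K, (3*0+2) mod 8) = rotl(K, 2) = 0xF6
k_1 = rotl(K, (3*1+2) mod 8) = rotl(K, 5) = 0xB7
k_2 = rotl(K, (3*2+2) mod 8) = rotl(K, 0) = 0xBD
k_3 = rotl(K, (3*3+2) mod 8) = rotl(K, 3) = 0xED
k_4 = rotl(K, (3*4+2) mod 8) = rotl(K, 6) = 0x6F
k_5 = rotl(K, (3*5+2) mod 8) = rotl(K, 1) = 0x7B
k_6 = rotl(K, (3*6+2) mod 8) = rotl(K, 4) = 0xDB
k_7 = rotl(K, (3*7+2) mod 8) = rotl(K, 7) = 0xDE

0xDE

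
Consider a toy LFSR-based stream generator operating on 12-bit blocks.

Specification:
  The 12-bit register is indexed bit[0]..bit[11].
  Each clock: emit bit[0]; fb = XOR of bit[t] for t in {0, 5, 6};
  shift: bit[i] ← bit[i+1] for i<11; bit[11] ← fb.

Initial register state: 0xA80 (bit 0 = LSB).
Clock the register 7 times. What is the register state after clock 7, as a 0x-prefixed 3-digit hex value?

0xFD5

reg_0 = 0xA80
clock 1: out=0, reg = 0x540
clock 2: out=0, reg = 0xAA0
clock 3: out=0, reg = 0xD50
clock 4: out=0, reg = 0xEA8
clock 5: out=0, reg = 0xF54
clock 6: out=0, reg = 0xFAA
clock 7: out=0, reg = 0xFD5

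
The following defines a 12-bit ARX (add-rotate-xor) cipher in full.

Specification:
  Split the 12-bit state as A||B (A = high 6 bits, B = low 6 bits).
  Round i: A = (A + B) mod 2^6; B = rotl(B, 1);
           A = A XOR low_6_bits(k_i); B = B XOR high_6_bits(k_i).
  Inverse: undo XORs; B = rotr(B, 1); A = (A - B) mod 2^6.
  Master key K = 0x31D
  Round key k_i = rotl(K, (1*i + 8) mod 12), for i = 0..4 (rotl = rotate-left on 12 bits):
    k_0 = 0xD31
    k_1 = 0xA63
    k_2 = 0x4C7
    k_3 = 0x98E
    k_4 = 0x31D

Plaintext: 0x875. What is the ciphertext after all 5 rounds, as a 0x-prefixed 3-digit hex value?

s_0 = plaintext = 0x875
s_1 = Round(s_0, k_0) = 0x9DF
s_2 = Round(s_1, k_1) = 0x957
s_3 = Round(s_2, k_2) = 0xEFD
s_4 = Round(s_3, k_3) = 0xD9D
s_5 = Round(s_4, k_4) = 0x3B6

0x3B6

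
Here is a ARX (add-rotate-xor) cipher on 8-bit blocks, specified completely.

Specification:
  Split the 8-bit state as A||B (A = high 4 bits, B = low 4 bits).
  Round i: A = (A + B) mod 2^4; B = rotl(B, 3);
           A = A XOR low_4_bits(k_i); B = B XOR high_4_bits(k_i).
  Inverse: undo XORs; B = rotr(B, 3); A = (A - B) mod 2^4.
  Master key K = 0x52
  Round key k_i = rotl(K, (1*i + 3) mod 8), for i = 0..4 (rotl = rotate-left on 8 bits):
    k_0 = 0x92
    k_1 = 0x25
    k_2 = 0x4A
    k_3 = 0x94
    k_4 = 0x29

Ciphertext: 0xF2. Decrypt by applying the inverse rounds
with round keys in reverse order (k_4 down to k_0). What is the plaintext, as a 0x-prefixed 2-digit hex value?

s_0 = ciphertext = 0xF2
s_1 = InvRound(s_0, k_4) = 0x60
s_2 = InvRound(s_1, k_3) = 0xF3
s_3 = InvRound(s_2, k_2) = 0x7E
s_4 = InvRound(s_3, k_1) = 0x99
s_5 = InvRound(s_4, k_0) = 0xB0

0xB0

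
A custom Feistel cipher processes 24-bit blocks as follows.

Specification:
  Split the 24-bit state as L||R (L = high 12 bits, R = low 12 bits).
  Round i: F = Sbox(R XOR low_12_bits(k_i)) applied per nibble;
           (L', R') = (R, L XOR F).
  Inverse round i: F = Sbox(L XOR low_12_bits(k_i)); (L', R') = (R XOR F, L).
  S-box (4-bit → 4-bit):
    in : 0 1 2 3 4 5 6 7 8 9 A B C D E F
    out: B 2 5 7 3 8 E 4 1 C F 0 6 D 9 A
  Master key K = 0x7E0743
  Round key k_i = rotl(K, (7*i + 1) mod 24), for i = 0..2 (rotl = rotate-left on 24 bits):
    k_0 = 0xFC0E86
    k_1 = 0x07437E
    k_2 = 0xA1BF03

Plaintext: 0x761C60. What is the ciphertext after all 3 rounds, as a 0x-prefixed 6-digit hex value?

s_0 = plaintext = 0x761C60
s_1 = Round(s_0, k_0) = 0xC602FF
s_2 = Round(s_1, k_1) = 0x2FFE72
s_3 = Round(s_2, k_2) = 0xE720BD

0xE720BD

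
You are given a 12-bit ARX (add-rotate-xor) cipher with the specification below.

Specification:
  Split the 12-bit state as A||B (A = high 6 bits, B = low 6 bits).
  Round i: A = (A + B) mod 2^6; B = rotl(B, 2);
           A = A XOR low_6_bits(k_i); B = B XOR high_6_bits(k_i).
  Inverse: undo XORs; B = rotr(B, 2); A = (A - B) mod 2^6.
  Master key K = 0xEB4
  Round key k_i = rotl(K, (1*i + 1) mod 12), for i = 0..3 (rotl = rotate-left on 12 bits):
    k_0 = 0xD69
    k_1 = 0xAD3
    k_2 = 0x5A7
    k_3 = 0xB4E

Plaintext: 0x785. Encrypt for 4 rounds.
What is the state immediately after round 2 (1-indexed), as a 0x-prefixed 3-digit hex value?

0xE2D

s_0 = plaintext = 0x785
s_1 = Round(s_0, k_0) = 0x2A1
s_2 = Round(s_1, k_1) = 0xE2D
s_3 = Round(s_2, k_2) = 0x0A0
s_4 = Round(s_3, k_3) = 0xB2F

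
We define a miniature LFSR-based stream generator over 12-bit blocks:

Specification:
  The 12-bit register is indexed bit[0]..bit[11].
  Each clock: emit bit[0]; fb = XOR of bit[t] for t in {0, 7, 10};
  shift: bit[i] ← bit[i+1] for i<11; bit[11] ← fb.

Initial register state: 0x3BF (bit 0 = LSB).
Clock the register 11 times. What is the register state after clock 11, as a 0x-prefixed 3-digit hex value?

reg_0 = 0x3BF
clock 1: out=1, reg = 0x1DF
clock 2: out=1, reg = 0x0EF
clock 3: out=1, reg = 0x077
clock 4: out=1, reg = 0x83B
clock 5: out=1, reg = 0xC1D
clock 6: out=1, reg = 0x60E
clock 7: out=0, reg = 0xB07
clock 8: out=1, reg = 0xD83
clock 9: out=1, reg = 0xEC1
clock 10: out=1, reg = 0xF60
clock 11: out=0, reg = 0xFB0

0xFB0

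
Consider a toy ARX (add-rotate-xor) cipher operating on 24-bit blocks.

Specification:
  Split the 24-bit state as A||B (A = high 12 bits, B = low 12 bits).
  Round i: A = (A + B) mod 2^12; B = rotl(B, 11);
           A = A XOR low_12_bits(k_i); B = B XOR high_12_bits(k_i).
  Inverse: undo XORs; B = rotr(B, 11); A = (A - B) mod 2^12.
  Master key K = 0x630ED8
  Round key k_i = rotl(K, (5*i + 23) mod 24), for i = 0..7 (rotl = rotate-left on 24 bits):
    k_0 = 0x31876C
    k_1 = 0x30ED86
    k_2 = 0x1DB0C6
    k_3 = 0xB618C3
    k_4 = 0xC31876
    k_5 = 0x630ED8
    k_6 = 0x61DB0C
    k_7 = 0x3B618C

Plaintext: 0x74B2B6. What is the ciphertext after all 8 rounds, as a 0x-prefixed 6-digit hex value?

s_0 = plaintext = 0x74B2B6
s_1 = Round(s_0, k_0) = 0xD6D243
s_2 = Round(s_1, k_1) = 0x236A2F
s_3 = Round(s_2, k_2) = 0xCA3CCC
s_4 = Round(s_3, k_3) = 0x1ACD07
s_5 = Round(s_4, k_4) = 0x6C52B2
s_6 = Round(s_5, k_5) = 0x7AF769
s_7 = Round(s_6, k_6) = 0x414DA9
s_8 = Round(s_7, k_7) = 0x031D62

0x031D62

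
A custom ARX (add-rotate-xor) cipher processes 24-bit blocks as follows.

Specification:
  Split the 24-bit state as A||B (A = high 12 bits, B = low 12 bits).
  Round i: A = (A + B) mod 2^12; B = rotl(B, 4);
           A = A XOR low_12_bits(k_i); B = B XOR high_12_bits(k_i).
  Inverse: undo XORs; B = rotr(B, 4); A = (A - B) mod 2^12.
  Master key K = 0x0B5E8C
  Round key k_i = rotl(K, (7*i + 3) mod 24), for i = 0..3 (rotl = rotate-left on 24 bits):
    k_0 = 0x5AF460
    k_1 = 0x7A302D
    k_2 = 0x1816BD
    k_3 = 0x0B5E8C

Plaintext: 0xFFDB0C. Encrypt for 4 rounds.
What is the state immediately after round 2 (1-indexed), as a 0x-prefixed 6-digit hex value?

0x4E01E6

s_0 = plaintext = 0xFFDB0C
s_1 = Round(s_0, k_0) = 0xF69564
s_2 = Round(s_1, k_1) = 0x4E01E6
s_3 = Round(s_2, k_2) = 0x07BFE0
s_4 = Round(s_3, k_3) = 0xED7EBA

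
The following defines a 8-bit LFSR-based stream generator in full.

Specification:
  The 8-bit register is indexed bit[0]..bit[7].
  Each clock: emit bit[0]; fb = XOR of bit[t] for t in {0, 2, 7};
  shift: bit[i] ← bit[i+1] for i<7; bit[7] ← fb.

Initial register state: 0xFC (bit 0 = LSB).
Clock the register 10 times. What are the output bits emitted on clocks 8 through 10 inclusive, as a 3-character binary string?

reg_0 = 0xFC
clock 1: out=0, reg = 0x7E
clock 2: out=0, reg = 0xBF
clock 3: out=1, reg = 0xDF
clock 4: out=1, reg = 0xEF
clock 5: out=1, reg = 0xF7
clock 6: out=1, reg = 0xFB
clock 7: out=1, reg = 0x7D
clock 8: out=1, reg = 0x3E
clock 9: out=0, reg = 0x9F
clock 10: out=1, reg = 0xCF

101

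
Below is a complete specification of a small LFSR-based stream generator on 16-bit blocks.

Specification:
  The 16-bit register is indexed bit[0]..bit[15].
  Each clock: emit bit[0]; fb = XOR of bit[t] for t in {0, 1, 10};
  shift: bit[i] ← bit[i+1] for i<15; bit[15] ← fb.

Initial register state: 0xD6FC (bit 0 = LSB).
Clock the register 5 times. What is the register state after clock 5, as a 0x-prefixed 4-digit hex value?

reg_0 = 0xD6FC
clock 1: out=0, reg = 0xEB7E
clock 2: out=0, reg = 0xF5BF
clock 3: out=1, reg = 0xFADF
clock 4: out=1, reg = 0x7D6F
clock 5: out=1, reg = 0xBEB7

0xBEB7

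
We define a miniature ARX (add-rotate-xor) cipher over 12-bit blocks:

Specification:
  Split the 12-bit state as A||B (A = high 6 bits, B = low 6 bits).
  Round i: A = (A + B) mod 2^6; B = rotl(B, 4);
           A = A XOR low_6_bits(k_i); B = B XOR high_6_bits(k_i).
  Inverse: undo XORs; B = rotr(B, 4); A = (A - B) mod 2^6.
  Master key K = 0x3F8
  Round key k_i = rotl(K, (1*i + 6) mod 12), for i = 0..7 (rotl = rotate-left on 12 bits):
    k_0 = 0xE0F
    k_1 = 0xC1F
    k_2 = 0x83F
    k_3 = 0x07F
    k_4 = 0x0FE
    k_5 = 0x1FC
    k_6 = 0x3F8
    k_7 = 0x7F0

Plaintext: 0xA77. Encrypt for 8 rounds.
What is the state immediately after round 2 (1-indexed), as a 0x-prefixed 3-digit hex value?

0xAE1

s_0 = plaintext = 0xA77
s_1 = Round(s_0, k_0) = 0xBC5
s_2 = Round(s_1, k_1) = 0xAE1
s_3 = Round(s_2, k_2) = 0xCF8
s_4 = Round(s_3, k_3) = 0x50F
s_5 = Round(s_4, k_4) = 0x770
s_6 = Round(s_5, k_5) = 0xC4B
s_7 = Round(s_6, k_6) = 0x13D
s_8 = Round(s_7, k_7) = 0xC40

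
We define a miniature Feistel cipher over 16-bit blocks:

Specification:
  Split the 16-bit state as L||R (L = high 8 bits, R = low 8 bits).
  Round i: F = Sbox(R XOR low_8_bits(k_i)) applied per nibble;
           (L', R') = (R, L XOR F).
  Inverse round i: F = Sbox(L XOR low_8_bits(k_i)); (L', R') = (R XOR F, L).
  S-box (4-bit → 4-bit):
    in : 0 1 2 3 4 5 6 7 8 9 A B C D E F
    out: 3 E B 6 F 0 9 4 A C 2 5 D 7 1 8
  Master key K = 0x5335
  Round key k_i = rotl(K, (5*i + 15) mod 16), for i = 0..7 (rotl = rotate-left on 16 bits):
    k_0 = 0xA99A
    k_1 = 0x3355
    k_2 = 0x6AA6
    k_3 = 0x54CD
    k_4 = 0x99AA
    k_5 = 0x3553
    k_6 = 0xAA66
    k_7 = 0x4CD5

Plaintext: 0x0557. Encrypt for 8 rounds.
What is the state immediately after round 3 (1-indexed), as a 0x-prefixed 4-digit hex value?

0xF3D2

s_0 = plaintext = 0x0557
s_1 = Round(s_0, k_0) = 0x57D2
s_2 = Round(s_1, k_1) = 0xD2F3
s_3 = Round(s_2, k_2) = 0xF3D2
s_4 = Round(s_3, k_3) = 0xD21B
s_5 = Round(s_4, k_4) = 0x1B8C
s_6 = Round(s_5, k_5) = 0x8C63
s_7 = Round(s_6, k_6) = 0x63BC
s_8 = Round(s_7, k_7) = 0xBCFF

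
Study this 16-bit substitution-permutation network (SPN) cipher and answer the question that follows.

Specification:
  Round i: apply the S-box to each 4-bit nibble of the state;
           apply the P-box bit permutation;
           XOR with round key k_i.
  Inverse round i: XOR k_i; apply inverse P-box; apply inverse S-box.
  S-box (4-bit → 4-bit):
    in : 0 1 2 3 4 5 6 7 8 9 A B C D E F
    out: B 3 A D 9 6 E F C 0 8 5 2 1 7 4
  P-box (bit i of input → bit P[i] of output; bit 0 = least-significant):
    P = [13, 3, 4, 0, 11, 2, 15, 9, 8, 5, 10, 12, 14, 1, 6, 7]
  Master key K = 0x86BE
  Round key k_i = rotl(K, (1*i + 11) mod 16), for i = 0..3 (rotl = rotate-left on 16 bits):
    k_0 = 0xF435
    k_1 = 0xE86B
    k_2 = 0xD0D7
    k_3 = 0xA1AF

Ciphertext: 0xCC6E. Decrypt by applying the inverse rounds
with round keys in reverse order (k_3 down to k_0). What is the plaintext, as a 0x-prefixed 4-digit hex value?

0x57A9

s_0 = ciphertext = 0xCC6E
s_1 = InvRound(s_0, k_3) = 0x3BD4
s_2 = InvRound(s_1, k_2) = 0x1D34
s_3 = InvRound(s_2, k_1) = 0xE357
s_4 = InvRound(s_3, k_0) = 0x57A9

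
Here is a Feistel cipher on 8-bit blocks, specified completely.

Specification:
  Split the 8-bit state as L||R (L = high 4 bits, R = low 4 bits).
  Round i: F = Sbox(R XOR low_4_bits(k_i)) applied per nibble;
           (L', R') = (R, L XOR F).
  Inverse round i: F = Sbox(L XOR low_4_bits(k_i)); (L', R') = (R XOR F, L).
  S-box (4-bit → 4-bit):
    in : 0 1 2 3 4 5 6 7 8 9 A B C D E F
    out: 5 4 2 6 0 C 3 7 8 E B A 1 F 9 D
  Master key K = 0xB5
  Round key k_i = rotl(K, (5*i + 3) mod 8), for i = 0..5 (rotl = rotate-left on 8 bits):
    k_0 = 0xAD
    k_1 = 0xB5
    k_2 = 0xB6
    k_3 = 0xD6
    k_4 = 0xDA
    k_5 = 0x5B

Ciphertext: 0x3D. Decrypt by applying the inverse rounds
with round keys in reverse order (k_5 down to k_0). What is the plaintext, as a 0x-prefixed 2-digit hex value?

s_0 = ciphertext = 0x3D
s_1 = InvRound(s_0, k_5) = 0x53
s_2 = InvRound(s_1, k_4) = 0xE5
s_3 = InvRound(s_2, k_3) = 0xDE
s_4 = InvRound(s_3, k_2) = 0x4D
s_5 = InvRound(s_4, k_1) = 0x94
s_6 = InvRound(s_5, k_0) = 0x49

0x49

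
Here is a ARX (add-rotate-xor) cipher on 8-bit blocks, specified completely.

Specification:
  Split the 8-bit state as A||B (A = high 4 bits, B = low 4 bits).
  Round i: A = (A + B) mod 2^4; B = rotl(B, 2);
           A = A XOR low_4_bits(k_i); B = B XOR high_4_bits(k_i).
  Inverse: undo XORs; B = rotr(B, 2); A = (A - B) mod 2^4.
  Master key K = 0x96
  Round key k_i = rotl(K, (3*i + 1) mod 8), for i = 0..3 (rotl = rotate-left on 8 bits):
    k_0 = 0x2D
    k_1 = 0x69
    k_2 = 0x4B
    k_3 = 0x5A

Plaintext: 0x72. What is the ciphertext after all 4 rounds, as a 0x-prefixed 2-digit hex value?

s_0 = plaintext = 0x72
s_1 = Round(s_0, k_0) = 0x4A
s_2 = Round(s_1, k_1) = 0x7C
s_3 = Round(s_2, k_2) = 0x87
s_4 = Round(s_3, k_3) = 0x58

0x58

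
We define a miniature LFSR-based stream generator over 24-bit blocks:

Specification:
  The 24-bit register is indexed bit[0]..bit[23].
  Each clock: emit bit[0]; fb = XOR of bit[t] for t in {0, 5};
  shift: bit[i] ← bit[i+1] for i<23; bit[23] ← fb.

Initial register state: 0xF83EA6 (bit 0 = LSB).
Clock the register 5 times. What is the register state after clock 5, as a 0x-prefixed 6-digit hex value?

reg_0 = 0xF83EA6
clock 1: out=0, reg = 0xFC1F53
clock 2: out=1, reg = 0xFE0FA9
clock 3: out=1, reg = 0x7F07D4
clock 4: out=0, reg = 0x3F83EA
clock 5: out=0, reg = 0x9FC1F5

0x9FC1F5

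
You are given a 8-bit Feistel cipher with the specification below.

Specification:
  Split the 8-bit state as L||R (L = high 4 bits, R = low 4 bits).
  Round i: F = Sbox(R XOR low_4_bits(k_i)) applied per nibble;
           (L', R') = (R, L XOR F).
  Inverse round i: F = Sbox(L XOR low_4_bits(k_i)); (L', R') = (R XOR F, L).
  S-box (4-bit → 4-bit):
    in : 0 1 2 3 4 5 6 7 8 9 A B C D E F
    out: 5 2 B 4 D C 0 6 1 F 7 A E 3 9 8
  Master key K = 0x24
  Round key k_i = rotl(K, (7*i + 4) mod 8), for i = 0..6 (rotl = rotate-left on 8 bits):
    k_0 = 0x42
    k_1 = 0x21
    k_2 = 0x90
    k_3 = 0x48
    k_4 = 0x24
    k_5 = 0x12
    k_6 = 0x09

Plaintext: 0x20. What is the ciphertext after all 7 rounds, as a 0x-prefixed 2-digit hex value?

0xF9

s_0 = plaintext = 0x20
s_1 = Round(s_0, k_0) = 0x09
s_2 = Round(s_1, k_1) = 0x91
s_3 = Round(s_2, k_2) = 0x1B
s_4 = Round(s_3, k_3) = 0xB5
s_5 = Round(s_4, k_4) = 0x59
s_6 = Round(s_5, k_5) = 0x9F
s_7 = Round(s_6, k_6) = 0xF9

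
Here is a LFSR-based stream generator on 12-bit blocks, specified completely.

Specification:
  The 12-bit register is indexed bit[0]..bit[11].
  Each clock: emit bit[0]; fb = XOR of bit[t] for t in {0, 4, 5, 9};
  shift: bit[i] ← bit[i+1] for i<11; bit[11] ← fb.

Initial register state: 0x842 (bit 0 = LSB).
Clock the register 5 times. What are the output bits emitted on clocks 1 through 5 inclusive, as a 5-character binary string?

01000

reg_0 = 0x842
clock 1: out=0, reg = 0x421
clock 2: out=1, reg = 0x210
clock 3: out=0, reg = 0x108
clock 4: out=0, reg = 0x084
clock 5: out=0, reg = 0x042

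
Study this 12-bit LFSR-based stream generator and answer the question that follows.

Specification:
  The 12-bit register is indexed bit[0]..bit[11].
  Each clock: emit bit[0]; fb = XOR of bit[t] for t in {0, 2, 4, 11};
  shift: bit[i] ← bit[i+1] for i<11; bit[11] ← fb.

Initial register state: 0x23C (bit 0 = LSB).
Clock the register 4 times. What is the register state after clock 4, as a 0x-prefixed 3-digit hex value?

reg_0 = 0x23C
clock 1: out=0, reg = 0x11E
clock 2: out=0, reg = 0x08F
clock 3: out=1, reg = 0x047
clock 4: out=1, reg = 0x023

0x023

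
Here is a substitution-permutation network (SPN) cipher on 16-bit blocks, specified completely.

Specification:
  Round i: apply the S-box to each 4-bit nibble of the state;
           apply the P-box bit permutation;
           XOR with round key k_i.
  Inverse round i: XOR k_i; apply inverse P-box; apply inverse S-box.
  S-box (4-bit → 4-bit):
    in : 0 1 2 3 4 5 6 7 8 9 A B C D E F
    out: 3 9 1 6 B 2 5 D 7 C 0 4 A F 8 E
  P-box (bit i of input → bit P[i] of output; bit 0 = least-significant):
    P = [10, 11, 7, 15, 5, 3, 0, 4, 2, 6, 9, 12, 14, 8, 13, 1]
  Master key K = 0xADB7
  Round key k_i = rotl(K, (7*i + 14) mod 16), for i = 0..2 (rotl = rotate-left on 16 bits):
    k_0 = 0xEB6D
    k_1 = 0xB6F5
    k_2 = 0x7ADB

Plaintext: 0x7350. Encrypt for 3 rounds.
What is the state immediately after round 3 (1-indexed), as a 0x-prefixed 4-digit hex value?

0x71AB

s_0 = plaintext = 0x7350
s_1 = Round(s_0, k_0) = 0x8527
s_2 = Round(s_1, k_1) = 0x5315
s_3 = Round(s_2, k_2) = 0x71AB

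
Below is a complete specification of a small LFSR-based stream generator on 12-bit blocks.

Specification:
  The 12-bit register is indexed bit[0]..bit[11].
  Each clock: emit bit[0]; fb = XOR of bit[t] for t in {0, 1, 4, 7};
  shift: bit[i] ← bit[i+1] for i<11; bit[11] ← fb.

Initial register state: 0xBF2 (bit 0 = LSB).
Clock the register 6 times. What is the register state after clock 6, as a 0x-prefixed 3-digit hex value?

reg_0 = 0xBF2
clock 1: out=0, reg = 0xDF9
clock 2: out=1, reg = 0xEFC
clock 3: out=0, reg = 0x77E
clock 4: out=0, reg = 0x3BF
clock 5: out=1, reg = 0x1DF
clock 6: out=1, reg = 0x0EF

0x0EF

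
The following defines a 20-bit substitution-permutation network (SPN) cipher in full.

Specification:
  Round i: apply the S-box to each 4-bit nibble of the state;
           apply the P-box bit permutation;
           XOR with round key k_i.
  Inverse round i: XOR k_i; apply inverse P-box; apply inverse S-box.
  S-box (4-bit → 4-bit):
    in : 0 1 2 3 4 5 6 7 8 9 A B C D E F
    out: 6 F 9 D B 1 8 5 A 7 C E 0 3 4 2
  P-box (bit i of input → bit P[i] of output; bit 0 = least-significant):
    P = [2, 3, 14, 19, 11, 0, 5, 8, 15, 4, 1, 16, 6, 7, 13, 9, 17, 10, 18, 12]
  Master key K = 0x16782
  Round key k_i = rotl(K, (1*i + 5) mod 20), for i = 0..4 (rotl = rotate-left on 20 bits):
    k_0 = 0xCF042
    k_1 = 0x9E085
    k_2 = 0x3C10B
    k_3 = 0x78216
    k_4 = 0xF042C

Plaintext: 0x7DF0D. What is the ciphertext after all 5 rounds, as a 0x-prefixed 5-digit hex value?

s_0 = plaintext = 0x7DF0D
s_1 = Round(s_0, k_0) = 0xAF0BF
s_2 = Round(s_1, k_1) = 0xDF13E
s_3 = Round(s_2, k_2) = 0x00CB9
s_4 = Round(s_3, k_3) = 0x3E7BB
s_5 = Round(s_4, k_4) = 0x1F507

0x1F507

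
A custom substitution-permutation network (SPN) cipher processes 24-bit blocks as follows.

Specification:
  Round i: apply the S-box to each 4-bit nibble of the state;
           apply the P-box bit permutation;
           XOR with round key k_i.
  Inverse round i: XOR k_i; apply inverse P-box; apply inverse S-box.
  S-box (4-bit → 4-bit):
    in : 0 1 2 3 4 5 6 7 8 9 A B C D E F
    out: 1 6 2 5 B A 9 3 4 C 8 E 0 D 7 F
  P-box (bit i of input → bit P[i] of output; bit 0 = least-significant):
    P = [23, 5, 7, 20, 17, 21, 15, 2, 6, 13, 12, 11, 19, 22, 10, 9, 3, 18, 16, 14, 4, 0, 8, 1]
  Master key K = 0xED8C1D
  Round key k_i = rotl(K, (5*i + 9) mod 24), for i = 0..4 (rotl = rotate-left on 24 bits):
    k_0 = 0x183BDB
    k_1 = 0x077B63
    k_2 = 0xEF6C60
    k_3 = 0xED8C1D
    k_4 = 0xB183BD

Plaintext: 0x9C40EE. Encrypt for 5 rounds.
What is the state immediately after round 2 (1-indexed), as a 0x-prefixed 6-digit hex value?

s_0 = plaintext = 0x9C40EE
s_1 = Round(s_0, k_0) = 0xF2B839
s_2 = Round(s_1, k_1) = 0x51ECF0
s_3 = Round(s_2, k_2) = 0x00E867
s_4 = Round(s_3, k_3) = 0x279821
s_5 = Round(s_4, k_4) = 0x959514

0x51ECF0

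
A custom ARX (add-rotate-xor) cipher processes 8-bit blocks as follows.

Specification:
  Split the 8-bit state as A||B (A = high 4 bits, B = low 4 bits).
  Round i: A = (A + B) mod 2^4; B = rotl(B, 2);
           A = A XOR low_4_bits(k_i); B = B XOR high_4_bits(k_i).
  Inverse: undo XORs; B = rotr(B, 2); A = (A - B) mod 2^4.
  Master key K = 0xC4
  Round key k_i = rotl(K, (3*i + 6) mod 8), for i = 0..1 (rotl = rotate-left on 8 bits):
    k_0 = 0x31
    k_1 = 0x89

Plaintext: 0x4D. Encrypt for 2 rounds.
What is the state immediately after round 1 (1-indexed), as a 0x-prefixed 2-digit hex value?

s_0 = plaintext = 0x4D
s_1 = Round(s_0, k_0) = 0x04
s_2 = Round(s_1, k_1) = 0xD9

0x04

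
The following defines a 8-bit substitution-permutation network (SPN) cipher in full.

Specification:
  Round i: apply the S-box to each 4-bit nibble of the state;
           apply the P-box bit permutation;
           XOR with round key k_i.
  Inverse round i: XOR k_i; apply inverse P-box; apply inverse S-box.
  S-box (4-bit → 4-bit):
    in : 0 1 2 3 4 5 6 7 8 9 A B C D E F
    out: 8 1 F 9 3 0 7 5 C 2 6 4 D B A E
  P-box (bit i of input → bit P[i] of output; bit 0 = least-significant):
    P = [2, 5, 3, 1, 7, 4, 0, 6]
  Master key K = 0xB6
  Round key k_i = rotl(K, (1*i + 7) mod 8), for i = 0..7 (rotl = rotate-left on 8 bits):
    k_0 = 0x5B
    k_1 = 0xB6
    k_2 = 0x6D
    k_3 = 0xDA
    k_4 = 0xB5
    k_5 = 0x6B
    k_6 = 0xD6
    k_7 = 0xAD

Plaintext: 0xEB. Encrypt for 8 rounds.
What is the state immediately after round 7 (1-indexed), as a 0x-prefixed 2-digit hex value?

0x15

s_0 = plaintext = 0xEB
s_1 = Round(s_0, k_0) = 0x03
s_2 = Round(s_1, k_1) = 0xF0
s_3 = Round(s_2, k_2) = 0x3E
s_4 = Round(s_3, k_3) = 0x38
s_5 = Round(s_4, k_4) = 0x7F
s_6 = Round(s_5, k_5) = 0xC0
s_7 = Round(s_6, k_6) = 0x15
s_8 = Round(s_7, k_7) = 0x2D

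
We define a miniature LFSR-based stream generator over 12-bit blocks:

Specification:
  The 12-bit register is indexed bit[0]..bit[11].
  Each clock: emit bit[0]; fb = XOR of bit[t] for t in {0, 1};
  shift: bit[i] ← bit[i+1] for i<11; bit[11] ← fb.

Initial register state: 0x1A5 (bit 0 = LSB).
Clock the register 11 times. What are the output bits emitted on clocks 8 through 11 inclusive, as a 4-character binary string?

reg_0 = 0x1A5
clock 1: out=1, reg = 0x8D2
clock 2: out=0, reg = 0xC69
clock 3: out=1, reg = 0xE34
clock 4: out=0, reg = 0x71A
clock 5: out=0, reg = 0xB8D
clock 6: out=1, reg = 0xDC6
clock 7: out=0, reg = 0xEE3
clock 8: out=1, reg = 0x771
clock 9: out=1, reg = 0xBB8
clock 10: out=0, reg = 0x5DC
clock 11: out=0, reg = 0x2EE

1100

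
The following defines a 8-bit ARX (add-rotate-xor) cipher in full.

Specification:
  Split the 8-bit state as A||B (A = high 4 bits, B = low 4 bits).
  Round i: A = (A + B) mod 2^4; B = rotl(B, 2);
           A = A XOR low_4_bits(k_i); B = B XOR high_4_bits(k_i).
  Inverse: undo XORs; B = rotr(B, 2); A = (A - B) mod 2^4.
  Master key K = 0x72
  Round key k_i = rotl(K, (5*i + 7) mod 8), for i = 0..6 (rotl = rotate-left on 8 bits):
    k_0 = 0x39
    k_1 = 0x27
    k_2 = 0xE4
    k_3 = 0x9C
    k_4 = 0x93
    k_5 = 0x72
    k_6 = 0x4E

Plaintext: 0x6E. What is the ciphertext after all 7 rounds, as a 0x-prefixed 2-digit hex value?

s_0 = plaintext = 0x6E
s_1 = Round(s_0, k_0) = 0xD8
s_2 = Round(s_1, k_1) = 0x20
s_3 = Round(s_2, k_2) = 0x6E
s_4 = Round(s_3, k_3) = 0x82
s_5 = Round(s_4, k_4) = 0x91
s_6 = Round(s_5, k_5) = 0x83
s_7 = Round(s_6, k_6) = 0x58

0x58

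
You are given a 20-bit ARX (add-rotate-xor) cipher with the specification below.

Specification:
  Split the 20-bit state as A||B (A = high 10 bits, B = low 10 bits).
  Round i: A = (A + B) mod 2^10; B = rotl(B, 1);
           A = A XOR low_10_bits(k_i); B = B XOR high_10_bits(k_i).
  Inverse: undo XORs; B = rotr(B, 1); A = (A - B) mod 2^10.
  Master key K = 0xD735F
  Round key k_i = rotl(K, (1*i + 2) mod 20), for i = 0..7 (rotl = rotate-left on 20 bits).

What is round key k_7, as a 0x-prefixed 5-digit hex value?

0x6BFAE

K = 0xD735F
k_0 = rotl(K, (1*0+2) mod 20) = rotl(K, 2) = 0x5CD7F
k_1 = rotl(K, (1*1+2) mod 20) = rotl(K, 3) = 0xB9AFE
k_2 = rotl(K, (1*2+2) mod 20) = rotl(K, 4) = 0x735FD
k_3 = rotl(K, (1*3+2) mod 20) = rotl(K, 5) = 0xE6BFA
k_4 = rotl(K, (1*4+2) mod 20) = rotl(K, 6) = 0xCD7F5
k_5 = rotl(K, (1*5+2) mod 20) = rotl(K, 7) = 0x9AFEB
k_6 = rotl(K, (1*6+2) mod 20) = rotl(K, 8) = 0x35FD7
k_7 = rotl(K, (1*7+2) mod 20) = rotl(K, 9) = 0x6BFAE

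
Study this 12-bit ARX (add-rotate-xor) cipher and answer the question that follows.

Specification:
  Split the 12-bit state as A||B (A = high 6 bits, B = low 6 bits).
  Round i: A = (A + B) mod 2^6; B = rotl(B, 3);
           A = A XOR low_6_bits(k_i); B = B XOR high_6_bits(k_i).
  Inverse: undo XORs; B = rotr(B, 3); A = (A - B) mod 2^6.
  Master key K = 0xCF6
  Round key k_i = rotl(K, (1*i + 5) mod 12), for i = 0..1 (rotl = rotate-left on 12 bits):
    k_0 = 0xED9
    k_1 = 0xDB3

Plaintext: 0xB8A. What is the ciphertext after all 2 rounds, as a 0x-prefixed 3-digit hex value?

0xE23

s_0 = plaintext = 0xB8A
s_1 = Round(s_0, k_0) = 0x86A
s_2 = Round(s_1, k_1) = 0xE23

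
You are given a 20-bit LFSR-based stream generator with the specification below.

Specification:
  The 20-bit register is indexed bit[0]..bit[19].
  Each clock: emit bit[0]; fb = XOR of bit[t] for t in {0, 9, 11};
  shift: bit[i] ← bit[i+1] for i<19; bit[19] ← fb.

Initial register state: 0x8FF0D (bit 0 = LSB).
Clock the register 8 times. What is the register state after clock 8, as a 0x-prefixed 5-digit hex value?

0x6D8FF

reg_0 = 0x8FF0D
clock 1: out=1, reg = 0xC7F86
clock 2: out=0, reg = 0x63FC3
clock 3: out=1, reg = 0xB1FE1
clock 4: out=1, reg = 0xD8FF0
clock 5: out=0, reg = 0x6C7F8
clock 6: out=0, reg = 0xB63FC
clock 7: out=0, reg = 0xDB1FE
clock 8: out=0, reg = 0x6D8FF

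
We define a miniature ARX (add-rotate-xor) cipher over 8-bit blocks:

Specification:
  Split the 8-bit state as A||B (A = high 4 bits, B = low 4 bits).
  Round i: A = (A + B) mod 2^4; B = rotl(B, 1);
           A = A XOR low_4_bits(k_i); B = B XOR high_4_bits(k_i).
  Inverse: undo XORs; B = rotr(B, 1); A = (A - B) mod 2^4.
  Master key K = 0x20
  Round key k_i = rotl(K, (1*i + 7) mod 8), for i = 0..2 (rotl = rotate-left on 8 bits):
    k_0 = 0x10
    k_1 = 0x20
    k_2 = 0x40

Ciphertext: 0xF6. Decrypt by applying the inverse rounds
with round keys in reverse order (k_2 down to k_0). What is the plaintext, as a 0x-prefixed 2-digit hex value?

s_0 = ciphertext = 0xF6
s_1 = InvRound(s_0, k_2) = 0xE1
s_2 = InvRound(s_1, k_1) = 0x59
s_3 = InvRound(s_2, k_0) = 0x14

0x14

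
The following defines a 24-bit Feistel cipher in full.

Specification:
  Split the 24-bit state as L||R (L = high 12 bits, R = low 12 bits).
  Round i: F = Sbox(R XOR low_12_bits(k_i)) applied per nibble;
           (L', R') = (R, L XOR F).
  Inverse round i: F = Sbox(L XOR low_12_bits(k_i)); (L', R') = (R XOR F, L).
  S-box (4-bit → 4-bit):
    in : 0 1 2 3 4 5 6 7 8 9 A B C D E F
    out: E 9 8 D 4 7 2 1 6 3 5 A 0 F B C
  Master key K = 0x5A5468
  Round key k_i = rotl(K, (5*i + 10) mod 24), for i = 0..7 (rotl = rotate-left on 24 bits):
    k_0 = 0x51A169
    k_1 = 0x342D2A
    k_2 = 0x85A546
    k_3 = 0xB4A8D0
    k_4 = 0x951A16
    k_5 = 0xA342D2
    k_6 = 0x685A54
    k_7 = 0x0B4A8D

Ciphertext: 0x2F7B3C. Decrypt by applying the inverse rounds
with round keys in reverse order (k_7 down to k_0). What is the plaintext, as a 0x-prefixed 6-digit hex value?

s_0 = ciphertext = 0x2F7B3C
s_1 = InvRound(s_0, k_7) = 0xD292F7
s_2 = InvRound(s_1, k_6) = 0x3E8D29
s_3 = InvRound(s_2, k_5) = 0x4FC3E8
s_4 = InvRound(s_3, k_4) = 0x85D4FC
s_5 = InvRound(s_4, k_3) = 0xA9385D
s_6 = InvRound(s_5, k_2) = 0x4AAA93
s_7 = InvRound(s_6, k_1) = 0x9FD4AA
s_8 = InvRound(s_7, k_0) = 0x29E9FD

0x29E9FD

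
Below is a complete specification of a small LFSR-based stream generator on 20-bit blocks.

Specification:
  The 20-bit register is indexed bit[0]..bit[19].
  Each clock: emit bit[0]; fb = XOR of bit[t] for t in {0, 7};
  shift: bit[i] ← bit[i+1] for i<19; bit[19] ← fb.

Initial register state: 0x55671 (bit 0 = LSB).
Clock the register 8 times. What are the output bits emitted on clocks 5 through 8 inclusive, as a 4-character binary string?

reg_0 = 0x55671
clock 1: out=1, reg = 0xAAB38
clock 2: out=0, reg = 0x5559C
clock 3: out=0, reg = 0xAAACE
clock 4: out=0, reg = 0xD5567
clock 5: out=1, reg = 0xEAAB3
clock 6: out=1, reg = 0x75559
clock 7: out=1, reg = 0xBAAAC
clock 8: out=0, reg = 0xDD556

1110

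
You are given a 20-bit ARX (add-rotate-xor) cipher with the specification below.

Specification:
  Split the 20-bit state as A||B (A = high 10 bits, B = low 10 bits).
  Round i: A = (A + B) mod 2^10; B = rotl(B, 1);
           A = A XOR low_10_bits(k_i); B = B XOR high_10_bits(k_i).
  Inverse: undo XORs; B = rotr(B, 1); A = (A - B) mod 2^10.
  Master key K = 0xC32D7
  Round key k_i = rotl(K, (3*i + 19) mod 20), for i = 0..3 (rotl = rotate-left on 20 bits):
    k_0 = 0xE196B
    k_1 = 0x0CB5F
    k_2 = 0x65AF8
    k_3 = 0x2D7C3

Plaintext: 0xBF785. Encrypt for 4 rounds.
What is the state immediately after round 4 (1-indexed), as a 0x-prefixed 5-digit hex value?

0x6B338

s_0 = plaintext = 0xBF785
s_1 = Round(s_0, k_0) = 0xFA48D
s_2 = Round(s_1, k_1) = 0xCA528
s_3 = Round(s_2, k_2) = 0xAA7C6
s_4 = Round(s_3, k_3) = 0x6B338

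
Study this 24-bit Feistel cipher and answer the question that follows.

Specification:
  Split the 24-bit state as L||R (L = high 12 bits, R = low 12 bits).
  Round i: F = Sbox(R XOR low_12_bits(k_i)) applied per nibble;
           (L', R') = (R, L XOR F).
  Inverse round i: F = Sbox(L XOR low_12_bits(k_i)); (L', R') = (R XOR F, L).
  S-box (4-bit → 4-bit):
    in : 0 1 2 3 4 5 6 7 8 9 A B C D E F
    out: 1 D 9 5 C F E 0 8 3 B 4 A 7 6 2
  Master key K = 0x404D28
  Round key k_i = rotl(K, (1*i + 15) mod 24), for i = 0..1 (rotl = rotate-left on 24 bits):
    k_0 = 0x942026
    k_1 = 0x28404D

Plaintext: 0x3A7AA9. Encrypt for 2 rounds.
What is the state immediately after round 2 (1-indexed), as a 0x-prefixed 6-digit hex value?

s_0 = plaintext = 0x3A7AA9
s_1 = Round(s_0, k_0) = 0xAA9825
s_2 = Round(s_1, k_1) = 0x825241

0x825241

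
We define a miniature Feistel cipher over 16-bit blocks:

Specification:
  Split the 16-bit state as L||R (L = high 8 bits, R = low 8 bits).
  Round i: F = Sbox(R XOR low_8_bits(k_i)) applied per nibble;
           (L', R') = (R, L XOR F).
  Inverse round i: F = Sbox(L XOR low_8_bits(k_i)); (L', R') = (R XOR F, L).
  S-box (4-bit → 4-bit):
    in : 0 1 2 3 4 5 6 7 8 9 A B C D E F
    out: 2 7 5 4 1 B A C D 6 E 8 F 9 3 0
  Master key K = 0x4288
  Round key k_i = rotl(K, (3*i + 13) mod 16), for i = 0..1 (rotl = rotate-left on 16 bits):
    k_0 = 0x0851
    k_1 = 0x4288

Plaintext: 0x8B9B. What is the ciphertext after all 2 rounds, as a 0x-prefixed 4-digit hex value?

s_0 = plaintext = 0x8B9B
s_1 = Round(s_0, k_0) = 0x9B75
s_2 = Round(s_1, k_1) = 0x7592

0x7592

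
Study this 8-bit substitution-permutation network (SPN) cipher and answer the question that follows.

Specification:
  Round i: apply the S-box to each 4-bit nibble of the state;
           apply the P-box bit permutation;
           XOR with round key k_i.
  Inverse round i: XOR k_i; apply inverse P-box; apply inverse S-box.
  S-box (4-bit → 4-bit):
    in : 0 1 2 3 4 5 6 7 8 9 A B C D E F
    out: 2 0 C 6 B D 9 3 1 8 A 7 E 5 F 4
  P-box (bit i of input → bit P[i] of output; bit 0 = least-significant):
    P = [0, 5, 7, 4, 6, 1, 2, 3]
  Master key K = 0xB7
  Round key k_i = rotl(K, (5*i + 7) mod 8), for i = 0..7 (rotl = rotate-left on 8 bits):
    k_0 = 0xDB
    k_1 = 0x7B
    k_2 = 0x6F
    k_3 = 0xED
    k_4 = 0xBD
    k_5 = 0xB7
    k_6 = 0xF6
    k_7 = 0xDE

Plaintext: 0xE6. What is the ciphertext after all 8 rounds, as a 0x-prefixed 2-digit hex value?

s_0 = plaintext = 0xE6
s_1 = Round(s_0, k_0) = 0x84
s_2 = Round(s_1, k_1) = 0x0A
s_3 = Round(s_2, k_2) = 0x5D
s_4 = Round(s_3, k_3) = 0x20
s_5 = Round(s_4, k_4) = 0x91
s_6 = Round(s_5, k_5) = 0xBF
s_7 = Round(s_6, k_6) = 0x30
s_8 = Round(s_7, k_7) = 0xF8

0xF8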